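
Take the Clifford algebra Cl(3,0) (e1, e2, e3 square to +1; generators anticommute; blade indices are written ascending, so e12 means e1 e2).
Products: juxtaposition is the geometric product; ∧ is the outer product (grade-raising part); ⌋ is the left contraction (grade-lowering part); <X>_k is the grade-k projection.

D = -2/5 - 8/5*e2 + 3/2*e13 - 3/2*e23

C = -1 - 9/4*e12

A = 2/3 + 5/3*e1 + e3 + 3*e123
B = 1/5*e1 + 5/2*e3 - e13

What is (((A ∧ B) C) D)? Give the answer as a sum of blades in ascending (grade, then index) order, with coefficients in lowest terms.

step 1: 2/15*e1 + 5/3*e3 + 33/10*e13
step 2: -2/15*e1 - 3/10*e2 - 5/3*e3 - 33/10*e13 - 297/40*e23 - 15/4*e123
step 3: -2283/400 - 1843/600*e1 - 1601/200*e2 - 3289/300*e3 - 19049/1200*e12 - 117/25*e13 + 91/300*e23 - 313/100*e123
Answer: -2283/400 - 1843/600*e1 - 1601/200*e2 - 3289/300*e3 - 19049/1200*e12 - 117/25*e13 + 91/300*e23 - 313/100*e123


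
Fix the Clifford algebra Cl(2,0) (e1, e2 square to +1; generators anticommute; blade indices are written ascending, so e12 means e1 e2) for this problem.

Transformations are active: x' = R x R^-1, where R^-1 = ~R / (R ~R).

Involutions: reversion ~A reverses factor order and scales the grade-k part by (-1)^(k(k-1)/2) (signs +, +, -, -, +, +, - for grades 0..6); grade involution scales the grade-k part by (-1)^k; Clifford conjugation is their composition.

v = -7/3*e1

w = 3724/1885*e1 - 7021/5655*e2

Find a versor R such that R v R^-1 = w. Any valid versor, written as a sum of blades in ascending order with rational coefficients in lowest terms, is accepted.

Since q(v) = q(w) = 49/9, the sum R = v + w = -2023/5655*e1 - 7021/5655*e2 does the job whenever invertible.
Answer: -2023/5655*e1 - 7021/5655*e2


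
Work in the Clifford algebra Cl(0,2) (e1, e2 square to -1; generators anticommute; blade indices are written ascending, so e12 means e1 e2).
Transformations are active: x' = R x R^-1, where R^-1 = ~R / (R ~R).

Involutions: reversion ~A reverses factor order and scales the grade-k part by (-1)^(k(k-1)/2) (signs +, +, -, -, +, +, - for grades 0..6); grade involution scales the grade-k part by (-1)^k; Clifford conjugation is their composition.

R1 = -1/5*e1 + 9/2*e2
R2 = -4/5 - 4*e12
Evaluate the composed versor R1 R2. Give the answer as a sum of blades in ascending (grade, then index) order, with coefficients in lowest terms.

Distribute over the terms of R1 (each basis-blade product reordered to ascending indices, repeated generators contracted through their squares):
(-1/5*e1) R2 = 4/25*e1 - 4/5*e2
(9/2*e2) R2 = -18*e1 - 18/5*e2
Summing the partial products and collecting blades:
Answer: -446/25*e1 - 22/5*e2


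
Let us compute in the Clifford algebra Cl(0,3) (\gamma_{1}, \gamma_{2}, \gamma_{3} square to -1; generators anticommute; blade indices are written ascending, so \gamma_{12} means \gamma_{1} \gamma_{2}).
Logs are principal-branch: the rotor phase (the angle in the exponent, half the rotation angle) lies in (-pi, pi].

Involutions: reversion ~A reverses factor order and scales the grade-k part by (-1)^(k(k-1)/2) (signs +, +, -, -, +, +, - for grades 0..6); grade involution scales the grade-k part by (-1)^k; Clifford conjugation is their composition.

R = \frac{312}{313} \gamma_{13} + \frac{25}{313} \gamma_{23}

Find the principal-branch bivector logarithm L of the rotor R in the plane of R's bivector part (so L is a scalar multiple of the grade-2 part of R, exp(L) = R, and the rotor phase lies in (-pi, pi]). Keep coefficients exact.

The scalar part of R is 0, and that scalar determines the rotor phase on the principal branch; recovering the unit plane as bivector-part over sine of the phase gives L = phase * plane.
Concretely: cos(phase) = 0 gives phase = ±\frac{\pi}{2}, and since phase/sin(phase) is even the sign is immaterial: L = (phase/sin(phase)) * <R>_2 = (\frac{\pi}{2}) * <R>_2.
Answer: \frac{156 \pi}{313} \gamma_{13} + \frac{25 \pi}{626} \gamma_{23}


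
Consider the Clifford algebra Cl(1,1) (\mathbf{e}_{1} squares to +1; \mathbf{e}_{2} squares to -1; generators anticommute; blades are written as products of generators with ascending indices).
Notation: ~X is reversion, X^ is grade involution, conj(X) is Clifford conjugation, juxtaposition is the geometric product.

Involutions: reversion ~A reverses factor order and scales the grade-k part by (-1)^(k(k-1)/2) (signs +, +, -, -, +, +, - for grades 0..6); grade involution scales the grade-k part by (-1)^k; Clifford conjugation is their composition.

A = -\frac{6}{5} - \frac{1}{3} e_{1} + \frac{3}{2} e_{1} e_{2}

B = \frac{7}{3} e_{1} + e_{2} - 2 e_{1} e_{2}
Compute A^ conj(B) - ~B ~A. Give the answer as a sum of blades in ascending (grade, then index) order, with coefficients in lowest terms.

first term: \frac{20}{9} + \frac{43}{10} e_{1} + \frac{161}{30} e_{2} - \frac{41}{15} e_{1} e_{2}
second term: -\frac{34}{9} - \frac{43}{10} e_{1} - \frac{121}{30} e_{2} - \frac{31}{15} e_{1} e_{2}
Answer: 6 + \frac{43}{5} e_{1} + \frac{47}{5} e_{2} - \frac{2}{3} e_{1} e_{2}


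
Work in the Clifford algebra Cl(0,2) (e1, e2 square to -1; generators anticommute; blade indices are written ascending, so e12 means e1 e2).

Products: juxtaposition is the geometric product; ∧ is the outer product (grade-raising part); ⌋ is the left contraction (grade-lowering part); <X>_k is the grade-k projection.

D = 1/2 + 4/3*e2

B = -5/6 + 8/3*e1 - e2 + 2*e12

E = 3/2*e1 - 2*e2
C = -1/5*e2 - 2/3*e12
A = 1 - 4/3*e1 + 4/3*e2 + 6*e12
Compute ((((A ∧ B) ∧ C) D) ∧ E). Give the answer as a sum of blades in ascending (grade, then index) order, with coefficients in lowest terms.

step 1: -5/6 + 34/9*e1 - 19/9*e2 - 47/9*e12
step 2: 1/6*e2 - 1/5*e12
step 3: -2/9 + 4/15*e1 + 1/12*e2 - 1/10*e12
step 4: -1/3*e1 + 4/9*e2 - 79/120*e12
Answer: -1/3*e1 + 4/9*e2 - 79/120*e12


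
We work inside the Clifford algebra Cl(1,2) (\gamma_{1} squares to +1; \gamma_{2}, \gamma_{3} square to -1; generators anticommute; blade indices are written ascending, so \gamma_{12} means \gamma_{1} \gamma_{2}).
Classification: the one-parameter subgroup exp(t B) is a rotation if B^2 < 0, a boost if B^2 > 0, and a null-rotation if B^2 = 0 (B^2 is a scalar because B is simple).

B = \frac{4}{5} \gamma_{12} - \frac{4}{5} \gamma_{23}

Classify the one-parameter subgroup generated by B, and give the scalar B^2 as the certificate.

B^2 term by term: the squares give (\frac{4}{5})^2*(\gamma_{12})^2 + (-\frac{4}{5})^2*(\gamma_{23})^2 = \frac{16}{25}*(+1) + \frac{16}{25}*(-1) = 0 (each basis 2-blade squares to minus the product of its generators' squares); cross terms between blades sharing an index anticommute and cancel. So B^2 = 0.
Answer: null-rotation, certificate B^2 = 0. Why this suffices: the scalar 0 survives any versor conjugation, so its sign alone determines the class however B is presented.


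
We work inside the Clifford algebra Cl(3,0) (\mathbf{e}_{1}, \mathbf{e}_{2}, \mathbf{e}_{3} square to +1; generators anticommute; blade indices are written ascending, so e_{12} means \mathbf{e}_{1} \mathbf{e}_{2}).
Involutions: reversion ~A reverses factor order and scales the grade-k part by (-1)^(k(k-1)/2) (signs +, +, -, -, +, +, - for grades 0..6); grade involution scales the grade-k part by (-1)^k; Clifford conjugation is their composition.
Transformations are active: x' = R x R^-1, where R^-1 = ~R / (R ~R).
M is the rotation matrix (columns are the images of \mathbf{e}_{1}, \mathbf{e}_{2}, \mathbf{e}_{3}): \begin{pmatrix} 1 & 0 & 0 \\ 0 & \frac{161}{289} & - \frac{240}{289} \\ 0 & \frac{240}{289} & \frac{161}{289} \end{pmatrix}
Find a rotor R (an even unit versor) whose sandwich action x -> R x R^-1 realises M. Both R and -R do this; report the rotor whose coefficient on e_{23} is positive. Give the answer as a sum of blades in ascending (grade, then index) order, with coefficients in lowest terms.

Method: write R = a + b12*e_{12} + b13*e_{13} + b23*e_{23} with a^2 + b12^2 + b13^2 + b23^2 = 1 (so R^-1 = ~R). Expanding the columns R e_j ~R gives tr M = 4a^2 - 1 and, from the antisymmetric part, M21 - M12 = -4a*b12, M13 - M31 = 4a*b13, M32 - M23 = -4a*b23.
Here tr M = \frac{611}{289}, so a^2 = (1 + tr M)/4 = \frac{225}{289} and a = ±\frac{15}{17}. Taking a = \frac{15}{17}: M21 - M12 = 0, M13 - M31 = 0, M32 - M23 = \frac{480}{289}, giving b12 = 0, b13 = 0, b23 = -\frac{8}{17}, i.e. R = \frac{15}{17} - \frac{8}{17} e_{23}.
Its e_{23} coefficient is negative, so report the other preimage -R.
Answer: -\frac{15}{17} + \frac{8}{17} e_{23}. Sheet selection: the two-to-one cover makes ±R indistinguishable at the matrix level (trace \frac{611}{289}), so uniqueness comes from the required sign on e_{23}.


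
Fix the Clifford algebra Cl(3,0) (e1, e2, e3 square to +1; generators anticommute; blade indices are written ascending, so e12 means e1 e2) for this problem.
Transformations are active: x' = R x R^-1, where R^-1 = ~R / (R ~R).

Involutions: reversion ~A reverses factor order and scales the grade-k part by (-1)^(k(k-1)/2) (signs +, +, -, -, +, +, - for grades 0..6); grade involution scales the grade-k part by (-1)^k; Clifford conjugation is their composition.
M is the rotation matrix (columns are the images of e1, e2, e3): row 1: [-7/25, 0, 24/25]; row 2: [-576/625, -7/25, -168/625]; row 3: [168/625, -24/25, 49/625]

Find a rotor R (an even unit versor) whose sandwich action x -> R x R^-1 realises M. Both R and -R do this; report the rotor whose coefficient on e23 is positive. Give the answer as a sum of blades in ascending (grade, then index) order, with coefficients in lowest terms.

Method: write R = a + b12*e12 + b13*e13 + b23*e23 with a^2 + b12^2 + b13^2 + b23^2 = 1 (so R^-1 = ~R). Expanding the columns R e_j ~R gives tr M = 4a^2 - 1 and, from the antisymmetric part, M21 - M12 = -4a*b12, M13 - M31 = 4a*b13, M32 - M23 = -4a*b23.
Here tr M = -301/625, so a^2 = (1 + tr M)/4 = 81/625 and a = ±9/25. Taking a = 9/25: M21 - M12 = -576/625, M13 - M31 = 432/625, M32 - M23 = -432/625, giving b12 = 16/25, b13 = 12/25, b23 = 12/25, i.e. R = 9/25 + 16/25*e12 + 12/25*e13 + 12/25*e23.
Its e23 coefficient is already positive.
Answer: 9/25 + 16/25*e12 + 12/25*e13 + 12/25*e23. Uniqueness: Spin(3) -> SO(3) maps R and -R to the same rotation of trace -301/625; fixing the sign of the e23 coefficient removes the ambiguity.


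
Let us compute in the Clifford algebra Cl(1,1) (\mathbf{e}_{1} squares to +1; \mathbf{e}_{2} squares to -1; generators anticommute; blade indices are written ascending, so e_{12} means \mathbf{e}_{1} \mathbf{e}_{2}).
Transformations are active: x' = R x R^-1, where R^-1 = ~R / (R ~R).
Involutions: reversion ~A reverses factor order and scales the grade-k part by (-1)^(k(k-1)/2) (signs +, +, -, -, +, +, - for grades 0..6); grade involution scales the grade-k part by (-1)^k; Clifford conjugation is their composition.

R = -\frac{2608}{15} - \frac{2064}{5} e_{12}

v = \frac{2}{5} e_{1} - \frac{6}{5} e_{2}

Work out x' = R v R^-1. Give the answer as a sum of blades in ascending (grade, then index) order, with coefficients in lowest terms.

~R = -\frac{2608}{15} + \frac{2064}{5} e_{12}, and R ~R = -\frac{1261568}{9}, so R^-1 = ~R / (-\frac{1261568}{9}).
R v = -\frac{42368}{75} e_{1} + \frac{9344}{25} e_{2}
Answer: -\frac{69353}{38500} e_{1} + \frac{81897}{38500} e_{2}


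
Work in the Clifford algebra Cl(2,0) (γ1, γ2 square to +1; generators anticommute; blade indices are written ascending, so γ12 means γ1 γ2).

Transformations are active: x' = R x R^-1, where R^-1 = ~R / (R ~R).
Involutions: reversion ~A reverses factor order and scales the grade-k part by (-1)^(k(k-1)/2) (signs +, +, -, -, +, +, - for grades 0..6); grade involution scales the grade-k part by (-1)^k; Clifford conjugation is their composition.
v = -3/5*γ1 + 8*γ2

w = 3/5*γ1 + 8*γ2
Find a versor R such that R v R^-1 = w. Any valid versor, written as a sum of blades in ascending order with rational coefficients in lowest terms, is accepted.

Since q(v) = q(w) = 1609/25, the sum R = v + w = 16*γ2 does the job whenever invertible.
Answer: 16*γ2


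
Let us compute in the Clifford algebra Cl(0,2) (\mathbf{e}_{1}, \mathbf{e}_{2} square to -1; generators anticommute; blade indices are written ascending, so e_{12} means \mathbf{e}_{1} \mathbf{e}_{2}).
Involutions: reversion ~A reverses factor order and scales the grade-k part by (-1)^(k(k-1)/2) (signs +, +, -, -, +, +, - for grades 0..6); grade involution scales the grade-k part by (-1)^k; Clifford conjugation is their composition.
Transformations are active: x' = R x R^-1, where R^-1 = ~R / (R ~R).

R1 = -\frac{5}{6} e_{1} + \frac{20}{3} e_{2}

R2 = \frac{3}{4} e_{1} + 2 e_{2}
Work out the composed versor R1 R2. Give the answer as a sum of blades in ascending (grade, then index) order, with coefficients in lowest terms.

Distribute over the terms of R1 (each basis-blade product reordered to ascending indices, repeated generators contracted through their squares):
(-\frac{5}{6} e_{1}) R2 = \frac{5}{8} - \frac{5}{3} e_{12}
(\frac{20}{3} e_{2}) R2 = -\frac{40}{3} - 5 e_{12}
Summing the partial products and collecting blades:
Answer: -\frac{305}{24} - \frac{20}{3} e_{12}


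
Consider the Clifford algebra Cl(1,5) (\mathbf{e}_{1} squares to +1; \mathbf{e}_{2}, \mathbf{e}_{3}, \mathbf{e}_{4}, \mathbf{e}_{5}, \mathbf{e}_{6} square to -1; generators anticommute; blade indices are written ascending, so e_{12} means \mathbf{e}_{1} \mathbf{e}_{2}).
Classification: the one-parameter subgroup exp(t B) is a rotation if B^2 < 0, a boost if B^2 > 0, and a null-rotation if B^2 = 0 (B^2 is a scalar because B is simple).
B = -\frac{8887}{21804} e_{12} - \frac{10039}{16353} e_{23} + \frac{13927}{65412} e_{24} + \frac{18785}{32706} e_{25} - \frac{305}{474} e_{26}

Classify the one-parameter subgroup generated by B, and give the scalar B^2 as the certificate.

B^2 term by term: the squares give (-\frac{8887}{21804})^2*(e_{12})^2 + (-\frac{10039}{16353})^2*(e_{23})^2 + (\frac{13927}{65412})^2*(e_{24})^2 + (\frac{18785}{32706})^2*(e_{25})^2 + (-\frac{305}{474})^2*(e_{26})^2 = \frac{78978769}{475414416}*(+1) + \frac{100781521}{267420609}*(-1) + \frac{193961329}{4278729744}*(-1) + \frac{352876225}{1069682436}*(-1) + \frac{93025}{224676}*(-1) = -1 (each basis 2-blade squares to minus the product of its generators' squares); cross terms between blades sharing an index anticommute and cancel. So B^2 = -1.
Answer: rotation, certificate B^2 = -1. B^2 = -1 is basis-independent, so its sign is the whole story.


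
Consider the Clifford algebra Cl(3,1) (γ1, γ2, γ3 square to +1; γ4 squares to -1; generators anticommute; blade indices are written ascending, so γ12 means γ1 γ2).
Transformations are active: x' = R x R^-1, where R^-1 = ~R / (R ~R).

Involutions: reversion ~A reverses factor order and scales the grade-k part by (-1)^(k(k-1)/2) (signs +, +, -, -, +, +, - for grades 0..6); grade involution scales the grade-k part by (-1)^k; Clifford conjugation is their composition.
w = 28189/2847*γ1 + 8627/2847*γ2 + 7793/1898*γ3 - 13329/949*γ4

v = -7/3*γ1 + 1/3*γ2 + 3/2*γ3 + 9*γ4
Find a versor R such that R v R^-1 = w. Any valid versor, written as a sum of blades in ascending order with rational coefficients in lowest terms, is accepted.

Sketch: the shared square -2635/36 makes R = v + w = 7182/949*γ1 + 3192/949*γ2 + 5320/949*γ3 - 4788/949*γ4 the natural versor; its sandwich fixes that direction, negates (v - w)/2, and sends v to w.
Answer: 7182/949*γ1 + 3192/949*γ2 + 5320/949*γ3 - 4788/949*γ4


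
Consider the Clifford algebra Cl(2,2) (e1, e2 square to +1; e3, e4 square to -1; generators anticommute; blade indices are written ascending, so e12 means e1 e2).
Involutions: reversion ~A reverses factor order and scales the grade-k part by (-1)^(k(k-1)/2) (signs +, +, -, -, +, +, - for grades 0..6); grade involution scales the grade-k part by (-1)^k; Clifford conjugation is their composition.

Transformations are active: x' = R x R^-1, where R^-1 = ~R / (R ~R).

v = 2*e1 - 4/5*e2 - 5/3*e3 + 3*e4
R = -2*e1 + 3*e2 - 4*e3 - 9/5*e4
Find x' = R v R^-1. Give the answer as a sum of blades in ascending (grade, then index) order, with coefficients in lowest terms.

~R = -2*e1 + 3*e2 - 4*e3 - 9/5*e4, and R ~R = -156/25, so R^-1 = ~R / (-156/25).
R v = -23/3 - 22/5*e12 + 34/3*e13 - 12/5*e14 - 41/5*e23 + 189/25*e24 - 15*e34
Answer: -809/117*e1 + 3187/390*e2 - 955/117*e3 - 193/26*e4


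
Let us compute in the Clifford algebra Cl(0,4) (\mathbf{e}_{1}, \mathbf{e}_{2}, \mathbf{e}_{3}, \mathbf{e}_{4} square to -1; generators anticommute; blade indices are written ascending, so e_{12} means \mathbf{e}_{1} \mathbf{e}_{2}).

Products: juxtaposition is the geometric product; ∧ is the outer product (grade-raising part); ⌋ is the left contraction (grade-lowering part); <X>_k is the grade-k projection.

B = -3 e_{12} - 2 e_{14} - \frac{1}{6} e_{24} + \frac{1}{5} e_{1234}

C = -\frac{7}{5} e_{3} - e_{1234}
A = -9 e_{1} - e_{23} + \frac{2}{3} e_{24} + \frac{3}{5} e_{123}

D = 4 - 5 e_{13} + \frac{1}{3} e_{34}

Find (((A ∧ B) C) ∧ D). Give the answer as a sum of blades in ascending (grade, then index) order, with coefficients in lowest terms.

step 1: \frac{3}{2} e_{124} + 2 e_{1234}
step 2: -2 + \frac{3}{2} e_{3} - \frac{14}{5} e_{124} + \frac{21}{10} e_{1234}
step 3: -8 + 6 e_{3} + 10 e_{13} - \frac{2}{3} e_{34} - \frac{56}{5} e_{124} + \frac{42}{5} e_{1234}
Answer: -8 + 6 e_{3} + 10 e_{13} - \frac{2}{3} e_{34} - \frac{56}{5} e_{124} + \frac{42}{5} e_{1234}


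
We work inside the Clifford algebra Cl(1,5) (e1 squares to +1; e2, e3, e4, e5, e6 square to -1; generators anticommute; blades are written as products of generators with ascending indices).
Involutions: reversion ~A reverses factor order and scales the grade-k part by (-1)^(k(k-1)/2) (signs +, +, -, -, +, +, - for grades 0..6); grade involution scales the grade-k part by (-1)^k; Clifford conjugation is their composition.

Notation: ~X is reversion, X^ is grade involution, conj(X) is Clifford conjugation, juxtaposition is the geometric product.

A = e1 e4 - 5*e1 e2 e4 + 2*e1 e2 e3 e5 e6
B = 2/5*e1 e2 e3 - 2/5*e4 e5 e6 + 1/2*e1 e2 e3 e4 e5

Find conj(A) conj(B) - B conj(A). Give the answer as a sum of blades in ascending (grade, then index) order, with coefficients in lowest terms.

first term: 2*e3 e4 + 5/2*e3 e5 - e4 e6 + 4/5*e5 e6 - 2/5*e1 e5 e6 + 2/5*e2 e3 e4 + 1/2*e2 e3 e5 - 4/5*e1 e2 e3 e4 - 2*e1 e2 e5 e6
second term: -2*e3 e4 - 5/2*e3 e5 - e4 e6 + 4/5*e5 e6 + 2/5*e1 e5 e6 - 2/5*e2 e3 e4 - 1/2*e2 e3 e5 + 4/5*e1 e2 e3 e4 - 2*e1 e2 e5 e6
Answer: 4*e3 e4 + 5*e3 e5 - 4/5*e1 e5 e6 + 4/5*e2 e3 e4 + e2 e3 e5 - 8/5*e1 e2 e3 e4


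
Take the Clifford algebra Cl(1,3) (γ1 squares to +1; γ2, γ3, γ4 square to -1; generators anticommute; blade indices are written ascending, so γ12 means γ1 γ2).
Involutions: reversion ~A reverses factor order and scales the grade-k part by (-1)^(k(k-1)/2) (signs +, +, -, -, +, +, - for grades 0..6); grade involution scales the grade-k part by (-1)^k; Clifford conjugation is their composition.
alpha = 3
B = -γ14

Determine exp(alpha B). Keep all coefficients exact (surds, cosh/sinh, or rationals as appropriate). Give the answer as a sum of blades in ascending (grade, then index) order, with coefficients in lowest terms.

B^2 = (-1)^2*(γ14)^2 = 1*(+1) = 1 (a basis 2-blade squares to minus the product of its generators' squares).
B^2 = 1 — a positive square means the series sums to a boost: l = 1, alpha*l = 3, so exp(alpha B) = cosh(3) + (sinh(3)/1)*B = cosh(3) + (sinh(3))*B.
Answer: cosh(3) - sinh(3)*γ14


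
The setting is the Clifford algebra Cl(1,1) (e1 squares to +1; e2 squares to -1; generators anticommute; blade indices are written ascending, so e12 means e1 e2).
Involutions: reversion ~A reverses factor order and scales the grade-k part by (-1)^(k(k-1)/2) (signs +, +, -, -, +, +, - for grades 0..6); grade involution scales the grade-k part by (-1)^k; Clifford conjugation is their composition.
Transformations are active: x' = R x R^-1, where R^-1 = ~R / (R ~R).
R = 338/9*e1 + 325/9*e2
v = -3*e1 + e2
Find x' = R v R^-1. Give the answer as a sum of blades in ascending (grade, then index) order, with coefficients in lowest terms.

~R = 338/9*e1 + 325/9*e2, and R ~R = 2873/27, so R^-1 = ~R / (2873/27).
R v = -1339/9 + 1313/9*e12
Answer: -5203/51*e1 - 5201/51*e2


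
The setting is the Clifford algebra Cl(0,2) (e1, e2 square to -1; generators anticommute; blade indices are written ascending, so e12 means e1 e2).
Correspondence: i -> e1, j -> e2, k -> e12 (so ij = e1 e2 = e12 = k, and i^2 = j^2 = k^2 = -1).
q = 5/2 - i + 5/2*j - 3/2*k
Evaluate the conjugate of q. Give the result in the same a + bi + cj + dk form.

In blades: q = 5/2 - e1 + 5/2*e2 - 3/2*e12.
Conjugation here is Clifford conjugation: the scalar is fixed and the grade-1 and grade-2 blades all flip sign, giving 5/2 + e1 - 5/2*e2 + 3/2*e12; translating back:
Answer: 5/2 + i - 5/2*j + 3/2*k


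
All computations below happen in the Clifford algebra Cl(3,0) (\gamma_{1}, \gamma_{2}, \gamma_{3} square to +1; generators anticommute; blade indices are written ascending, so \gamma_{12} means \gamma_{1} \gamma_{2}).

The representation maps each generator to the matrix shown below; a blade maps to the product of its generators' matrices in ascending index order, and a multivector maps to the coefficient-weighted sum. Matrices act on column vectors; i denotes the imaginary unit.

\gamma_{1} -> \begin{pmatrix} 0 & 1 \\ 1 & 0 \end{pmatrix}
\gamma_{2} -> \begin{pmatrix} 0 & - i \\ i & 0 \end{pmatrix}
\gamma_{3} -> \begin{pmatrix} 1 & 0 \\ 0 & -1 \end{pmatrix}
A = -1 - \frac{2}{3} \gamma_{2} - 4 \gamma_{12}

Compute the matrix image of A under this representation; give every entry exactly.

Bivector images (products of the table entries): rho(\gamma_{12}) = rho(\gamma_{1})rho(\gamma_{2}) = \begin{pmatrix} i & 0 \\ 0 & - i \end{pmatrix}.
M = (-1)*1 + (-\frac{2}{3})*rho(\gamma_{2}) + (-4)*rho(\gamma_{12}), summed entrywise (1 is the identity matrix):
Answer: \begin{pmatrix} -1 - 4 i & \frac{2 i}{3} \\ - \frac{2 i}{3} & -1 + 4 i \end{pmatrix}


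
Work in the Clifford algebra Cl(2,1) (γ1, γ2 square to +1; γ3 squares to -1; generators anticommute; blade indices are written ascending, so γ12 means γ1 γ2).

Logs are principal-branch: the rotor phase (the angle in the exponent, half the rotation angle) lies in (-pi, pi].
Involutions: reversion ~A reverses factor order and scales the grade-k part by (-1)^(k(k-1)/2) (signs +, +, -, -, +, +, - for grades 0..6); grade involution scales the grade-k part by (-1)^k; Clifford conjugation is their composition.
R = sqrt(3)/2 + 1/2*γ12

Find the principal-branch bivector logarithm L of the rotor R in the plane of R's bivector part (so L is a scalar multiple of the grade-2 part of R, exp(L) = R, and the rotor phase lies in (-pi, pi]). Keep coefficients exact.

The scalar part of R is sqrt(3)/2, which fixes the principal-branch rotor phase; the unit plane is then the bivector part divided by the sine of that phase, and L is that plane scaled by the phase.
Concretely: cos(phase) = sqrt(3)/2 gives phase = ±pi/6, and since phase/sin(phase) is even the sign is immaterial: L = (phase/sin(phase)) * <R>_2 = (pi/3) * <R>_2.
Answer: pi/6*γ12


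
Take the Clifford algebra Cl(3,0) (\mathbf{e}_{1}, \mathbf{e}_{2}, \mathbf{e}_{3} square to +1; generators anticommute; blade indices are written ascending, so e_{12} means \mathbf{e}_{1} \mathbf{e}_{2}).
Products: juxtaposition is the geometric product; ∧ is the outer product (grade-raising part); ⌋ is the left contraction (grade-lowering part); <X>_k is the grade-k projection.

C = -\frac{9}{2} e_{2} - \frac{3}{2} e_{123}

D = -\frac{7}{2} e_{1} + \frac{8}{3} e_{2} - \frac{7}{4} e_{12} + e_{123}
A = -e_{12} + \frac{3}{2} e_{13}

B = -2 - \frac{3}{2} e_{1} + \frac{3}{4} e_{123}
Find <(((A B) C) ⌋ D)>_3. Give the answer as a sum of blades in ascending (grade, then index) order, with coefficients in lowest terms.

step 1: -\frac{3}{8} e_{2} + 3 e_{3} + 2 e_{12} - 3 e_{13}
step 2: \frac{27}{16} - 9 e_{1} + \frac{9}{2} e_{2} + 3 e_{3} - \frac{9}{2} e_{12} - \frac{9}{16} e_{13} + \frac{27}{2} e_{23} - \frac{27}{2} e_{123}
step 3: \frac{393}{8} - \frac{369}{32} e_{1} + \frac{315}{16} e_{2} + \frac{9}{2} e_{3} + \frac{3}{64} e_{12} - \frac{9}{2} e_{13} - 9 e_{23} + \frac{27}{16} e_{123}
step 4: \frac{27}{16} e_{123}
Answer: \frac{27}{16} e_{123}


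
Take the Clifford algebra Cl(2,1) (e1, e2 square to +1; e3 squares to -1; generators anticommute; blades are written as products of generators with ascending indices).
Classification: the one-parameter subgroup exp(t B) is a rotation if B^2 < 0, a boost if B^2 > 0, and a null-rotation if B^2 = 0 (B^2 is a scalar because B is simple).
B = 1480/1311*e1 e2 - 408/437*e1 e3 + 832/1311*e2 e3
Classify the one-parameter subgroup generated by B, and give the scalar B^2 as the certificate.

B^2 term by term: the squares give (1480/1311)^2*(e1 e2)^2 + (-408/437)^2*(e1 e3)^2 + (832/1311)^2*(e2 e3)^2 = 2190400/1718721*(-1) + 166464/190969*(+1) + 692224/1718721*(+1) = 0 (each basis 2-blade squares to minus the product of its generators' squares); cross terms between blades sharing an index anticommute and cancel. So B^2 = 0.
Answer: null-rotation, certificate B^2 = 0. Why this suffices: the scalar 0 survives any versor conjugation, so its sign alone determines the class however B is presented.


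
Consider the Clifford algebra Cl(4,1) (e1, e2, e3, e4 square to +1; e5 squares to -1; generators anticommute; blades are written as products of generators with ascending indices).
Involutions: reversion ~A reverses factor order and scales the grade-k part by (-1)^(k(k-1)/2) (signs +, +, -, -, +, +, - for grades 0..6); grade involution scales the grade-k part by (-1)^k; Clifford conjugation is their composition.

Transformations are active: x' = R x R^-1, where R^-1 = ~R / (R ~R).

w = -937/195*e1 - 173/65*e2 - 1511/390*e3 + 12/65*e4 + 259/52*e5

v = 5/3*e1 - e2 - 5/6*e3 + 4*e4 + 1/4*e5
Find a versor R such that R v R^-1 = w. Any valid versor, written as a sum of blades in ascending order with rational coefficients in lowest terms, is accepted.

Construction: equal norms (both 2939/144) license R = v + w = -204/65*e1 - 238/65*e2 - 306/65*e3 + 272/65*e4 + 68/13*e5 — nothing changes along that direction, while (v - w)/2 changes sign, so v maps onto w.
Answer: -204/65*e1 - 238/65*e2 - 306/65*e3 + 272/65*e4 + 68/13*e5


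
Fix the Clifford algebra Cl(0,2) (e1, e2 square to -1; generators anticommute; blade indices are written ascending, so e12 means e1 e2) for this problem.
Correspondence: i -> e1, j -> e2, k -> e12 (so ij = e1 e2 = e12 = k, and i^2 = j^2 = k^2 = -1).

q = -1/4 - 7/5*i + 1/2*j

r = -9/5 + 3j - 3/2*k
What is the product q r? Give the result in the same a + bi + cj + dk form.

In blades: q = -1/4 - 7/5*e1 + 1/2*e2, r = -9/5 + 3*e2 - 3/2*e12.
Distribute q over r term by term (generator squares from the signature, products reordered to ascending indices): (-1/4)*r = 9/20 - 3/4*e2 + 3/8*e12; (-7/5*e1)*r = 63/25*e1 - 21/10*e2 - 21/5*e12; (1/2*e2)*r = -3/2 - 3/4*e1 - 9/10*e2.
Sum: -21/20 + 177/100*e1 - 15/4*e2 - 153/40*e12; translating back through the correspondence:
Answer: -21/20 + 177/100*i - 15/4*j - 153/40*k


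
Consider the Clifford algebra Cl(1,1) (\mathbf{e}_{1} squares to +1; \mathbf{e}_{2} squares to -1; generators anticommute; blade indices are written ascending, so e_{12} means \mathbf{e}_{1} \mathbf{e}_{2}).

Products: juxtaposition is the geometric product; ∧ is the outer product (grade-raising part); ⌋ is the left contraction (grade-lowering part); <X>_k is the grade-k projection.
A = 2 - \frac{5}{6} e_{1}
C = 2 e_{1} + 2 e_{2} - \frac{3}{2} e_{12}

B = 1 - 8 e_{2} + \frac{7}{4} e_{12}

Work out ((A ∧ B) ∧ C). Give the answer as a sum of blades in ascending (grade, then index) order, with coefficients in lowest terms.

step 1: 2 - \frac{5}{6} e_{1} - 16 e_{2} + \frac{61}{6} e_{12}
step 2: 4 e_{1} + 4 e_{2} + \frac{82}{3} e_{12}
Answer: 4 e_{1} + 4 e_{2} + \frac{82}{3} e_{12}


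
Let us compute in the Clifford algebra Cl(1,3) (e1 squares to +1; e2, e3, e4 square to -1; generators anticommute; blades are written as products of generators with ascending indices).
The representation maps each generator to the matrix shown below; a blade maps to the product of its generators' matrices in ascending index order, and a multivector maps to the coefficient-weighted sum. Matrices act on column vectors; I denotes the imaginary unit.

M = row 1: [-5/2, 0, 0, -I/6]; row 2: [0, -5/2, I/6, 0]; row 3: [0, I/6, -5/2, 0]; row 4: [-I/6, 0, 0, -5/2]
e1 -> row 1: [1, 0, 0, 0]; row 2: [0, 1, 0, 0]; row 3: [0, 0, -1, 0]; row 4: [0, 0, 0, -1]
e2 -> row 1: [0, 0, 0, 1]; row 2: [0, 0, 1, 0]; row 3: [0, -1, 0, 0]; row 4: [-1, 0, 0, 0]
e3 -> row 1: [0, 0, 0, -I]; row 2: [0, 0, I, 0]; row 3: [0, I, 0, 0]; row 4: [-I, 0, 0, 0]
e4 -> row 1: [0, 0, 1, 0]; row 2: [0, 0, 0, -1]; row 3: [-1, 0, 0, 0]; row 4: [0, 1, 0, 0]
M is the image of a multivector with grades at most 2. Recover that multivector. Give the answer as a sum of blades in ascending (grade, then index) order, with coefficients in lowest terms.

Method: the blade images are trace-orthogonal — tr(rho(e_A) rho(e_B)^-1) = 4 if A = B and 0 otherwise — and rho(e_A)^-1 = (e_A)^2 * rho(e_A) with (e_A)^2 = +1 or -1, so the coefficient of e_A in the preimage is (e_A)^2 * tr(M rho(e_A))/4.
Nonzero projections over blades of grade <= 2: 1: (1)^2 = +1, tr(M 1) = -10, coefficient -5/2; e3: (e3)^2 = -1, tr(M rho(e3)) = -2/3, coefficient 1/6. Every other blade of grade <= 2 projects to 0.
Answer: -5/2 + 1/6*e3


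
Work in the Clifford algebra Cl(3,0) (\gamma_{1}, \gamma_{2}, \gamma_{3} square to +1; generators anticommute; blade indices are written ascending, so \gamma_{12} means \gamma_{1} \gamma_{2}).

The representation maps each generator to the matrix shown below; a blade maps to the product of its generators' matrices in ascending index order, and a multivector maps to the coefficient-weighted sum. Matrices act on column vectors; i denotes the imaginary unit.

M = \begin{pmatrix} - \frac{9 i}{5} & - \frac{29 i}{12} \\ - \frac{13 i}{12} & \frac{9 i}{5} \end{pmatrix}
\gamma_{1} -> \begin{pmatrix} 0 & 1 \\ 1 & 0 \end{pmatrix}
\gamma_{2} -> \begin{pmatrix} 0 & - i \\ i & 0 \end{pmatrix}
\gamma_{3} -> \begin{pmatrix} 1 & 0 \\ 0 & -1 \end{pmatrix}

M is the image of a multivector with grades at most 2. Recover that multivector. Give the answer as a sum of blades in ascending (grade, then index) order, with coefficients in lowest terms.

Method: 1, rho(\gamma_{1}), rho(\gamma_{2}), rho(\gamma_{3}) form a trace-orthogonal basis of the 2x2 complex matrices (tr(X Y) = 2 if X = Y, else 0), so M = m0*1 + m1*rho(\gamma_{1}) + m2*rho(\gamma_{2}) + m3*rho(\gamma_{3}) with m0 = tr(M)/2 = 0, m1 = tr(M rho(\gamma_{1}))/2 = - \frac{7 i}{4}, m2 = tr(M rho(\gamma_{2}))/2 = \frac{2}{3}, m3 = tr(M rho(\gamma_{3}))/2 = - \frac{9 i}{5}.
Multiplying table entries, the bivector images are rho(\gamma_{12}) = i*rho(\gamma_{3}), rho(\gamma_{13}) = -i*rho(\gamma_{2}), rho(\gamma_{23}) = i*rho(\gamma_{1}); with real blade coefficients the real parts of m0..m3 are the coefficients of 1, \gamma_{1}, \gamma_{2}, \gamma_{3} and the imaginary parts give the bivectors (\gamma_{23}: Im m1, \gamma_{13}: -Im m2, \gamma_{12}: Im m3).
Answer: \frac{2}{3} \gamma_{2} - \frac{9}{5} \gamma_{12} - \frac{7}{4} \gamma_{23}


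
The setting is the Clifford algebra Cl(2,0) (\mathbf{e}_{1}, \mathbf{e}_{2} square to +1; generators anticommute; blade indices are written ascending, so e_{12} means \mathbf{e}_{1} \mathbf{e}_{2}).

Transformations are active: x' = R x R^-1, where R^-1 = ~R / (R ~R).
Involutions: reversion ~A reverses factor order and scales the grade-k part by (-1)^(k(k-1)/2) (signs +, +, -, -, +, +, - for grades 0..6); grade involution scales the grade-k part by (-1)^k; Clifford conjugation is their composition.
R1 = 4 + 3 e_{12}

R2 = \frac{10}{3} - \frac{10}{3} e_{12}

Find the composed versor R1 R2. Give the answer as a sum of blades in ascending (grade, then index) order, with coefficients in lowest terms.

Distribute over the terms of R1 (each basis-blade product reordered to ascending indices, repeated generators contracted through their squares):
(4) R2 = \frac{40}{3} - \frac{40}{3} e_{12}
(3 e_{12}) R2 = 10 + 10 e_{12}
Summing the partial products and collecting blades:
Answer: \frac{70}{3} - \frac{10}{3} e_{12}


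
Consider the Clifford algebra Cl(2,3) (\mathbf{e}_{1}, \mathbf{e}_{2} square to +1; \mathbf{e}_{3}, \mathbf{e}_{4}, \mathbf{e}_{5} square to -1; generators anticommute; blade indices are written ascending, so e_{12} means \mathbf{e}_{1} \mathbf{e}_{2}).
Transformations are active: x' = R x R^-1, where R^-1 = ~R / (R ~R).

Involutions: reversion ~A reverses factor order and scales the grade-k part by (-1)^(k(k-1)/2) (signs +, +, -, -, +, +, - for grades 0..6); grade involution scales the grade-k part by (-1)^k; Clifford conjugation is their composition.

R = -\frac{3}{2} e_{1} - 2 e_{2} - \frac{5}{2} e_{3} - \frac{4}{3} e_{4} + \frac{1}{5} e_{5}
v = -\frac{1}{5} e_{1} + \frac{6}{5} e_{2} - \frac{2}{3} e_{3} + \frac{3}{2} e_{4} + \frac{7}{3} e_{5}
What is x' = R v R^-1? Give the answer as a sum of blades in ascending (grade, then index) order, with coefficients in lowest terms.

~R = -\frac{3}{2} e_{1} - 2 e_{2} - \frac{5}{2} e_{3} - \frac{4}{3} e_{4} + \frac{1}{5} e_{5}, and R ~R = -\frac{409}{225}, so R^-1 = ~R / (-\frac{409}{225}).
R v = -\frac{67}{30} - \frac{11}{5} e_{12} + \frac{1}{2} e_{13} - \frac{151}{60} e_{14} - \frac{173}{50} e_{15} + \frac{13}{3} e_{23} - \frac{7}{5} e_{24} - \frac{368}{75} e_{25} - \frac{167}{36} e_{34} - \frac{57}{10} e_{35} - \frac{307}{90} e_{45}
Answer: -\frac{14257}{4090} e_{1} - \frac{12504}{2045} e_{2} - \frac{13439}{2454} e_{3} - \frac{3907}{818} e_{4} - \frac{2260}{1227} e_{5}


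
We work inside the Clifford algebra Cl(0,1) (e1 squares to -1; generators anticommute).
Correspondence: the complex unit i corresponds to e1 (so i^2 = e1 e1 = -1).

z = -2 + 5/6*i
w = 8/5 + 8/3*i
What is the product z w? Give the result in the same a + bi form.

In blades: z = -2 + 5/6*e1, w = 8/5 + 8/3*e1.
Distribute z over w term by term (generator squares from the signature, products reordered to ascending indices): (-2)*w = -16/5 - 16/3*e1; (5/6*e1)*w = -20/9 + 4/3*e1.
Sum: -244/45 - 4*e1; translating back through the correspondence:
Answer: -244/45 - 4i


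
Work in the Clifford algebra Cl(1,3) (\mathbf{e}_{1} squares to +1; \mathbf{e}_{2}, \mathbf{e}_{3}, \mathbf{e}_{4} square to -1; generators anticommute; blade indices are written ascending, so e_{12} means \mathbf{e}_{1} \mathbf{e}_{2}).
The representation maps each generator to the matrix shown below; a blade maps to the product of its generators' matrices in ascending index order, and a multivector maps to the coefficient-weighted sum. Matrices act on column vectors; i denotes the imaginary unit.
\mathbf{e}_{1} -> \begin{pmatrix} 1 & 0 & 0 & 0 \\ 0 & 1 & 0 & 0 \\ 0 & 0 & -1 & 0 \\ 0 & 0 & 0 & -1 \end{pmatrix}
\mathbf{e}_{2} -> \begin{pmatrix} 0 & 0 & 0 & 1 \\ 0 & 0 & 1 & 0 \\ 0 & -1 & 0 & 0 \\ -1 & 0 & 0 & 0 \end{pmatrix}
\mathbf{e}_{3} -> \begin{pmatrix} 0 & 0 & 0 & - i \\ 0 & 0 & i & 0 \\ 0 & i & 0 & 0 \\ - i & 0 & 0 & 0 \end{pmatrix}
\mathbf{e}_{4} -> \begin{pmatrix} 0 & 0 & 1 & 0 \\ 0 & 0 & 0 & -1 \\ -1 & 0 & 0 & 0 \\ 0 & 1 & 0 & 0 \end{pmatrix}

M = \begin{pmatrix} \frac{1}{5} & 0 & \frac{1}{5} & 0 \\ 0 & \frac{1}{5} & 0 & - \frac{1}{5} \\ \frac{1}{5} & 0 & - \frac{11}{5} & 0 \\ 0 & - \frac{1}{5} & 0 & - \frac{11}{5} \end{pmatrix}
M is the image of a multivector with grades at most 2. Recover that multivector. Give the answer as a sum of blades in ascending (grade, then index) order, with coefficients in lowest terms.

Method: the blade images are trace-orthogonal — tr(rho(e_A) rho(e_B)^-1) = 4 if A = B and 0 otherwise — and rho(e_A)^-1 = (e_A)^2 * rho(e_A) with (e_A)^2 = +1 or -1, so the coefficient of e_A in the preimage is (e_A)^2 * tr(M rho(e_A))/4.
Nonzero projections over blades of grade <= 2: 1: (1)^2 = +1, tr(M 1) = -4, coefficient -1; e_{1}: (e_{1})^2 = +1, tr(M rho(e_{1})) = \frac{24}{5}, coefficient \frac{6}{5}; e_{14}: (e_{14})^2 = +1, tr(M rho(e_{14})) = \frac{4}{5}, coefficient \frac{1}{5}. Every other blade of grade <= 2 projects to 0.
Answer: -1 + \frac{6}{5} e_{1} + \frac{1}{5} e_{14}


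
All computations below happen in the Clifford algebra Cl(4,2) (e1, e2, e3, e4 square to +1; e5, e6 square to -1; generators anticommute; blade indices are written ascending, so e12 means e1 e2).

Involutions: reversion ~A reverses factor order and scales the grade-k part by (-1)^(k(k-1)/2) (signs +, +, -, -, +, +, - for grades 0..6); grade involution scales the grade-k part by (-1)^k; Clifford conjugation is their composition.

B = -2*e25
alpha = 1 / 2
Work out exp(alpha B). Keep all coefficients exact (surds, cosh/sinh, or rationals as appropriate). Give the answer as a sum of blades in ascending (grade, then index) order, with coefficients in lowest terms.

B^2 = (-2)^2*(e25)^2 = 4*(+1) = 4 (a basis 2-blade squares to minus the product of its generators' squares).
B^2 = 4 — B^2 > 0, so the exponential closes hyperbolically: l = 2, alpha*l = 1, so exp(alpha B) = cosh(1) + (sinh(1)/2)*B = cosh(1) + (sinh(1)/2)*B.
Answer: cosh(1) - sinh(1)*e25


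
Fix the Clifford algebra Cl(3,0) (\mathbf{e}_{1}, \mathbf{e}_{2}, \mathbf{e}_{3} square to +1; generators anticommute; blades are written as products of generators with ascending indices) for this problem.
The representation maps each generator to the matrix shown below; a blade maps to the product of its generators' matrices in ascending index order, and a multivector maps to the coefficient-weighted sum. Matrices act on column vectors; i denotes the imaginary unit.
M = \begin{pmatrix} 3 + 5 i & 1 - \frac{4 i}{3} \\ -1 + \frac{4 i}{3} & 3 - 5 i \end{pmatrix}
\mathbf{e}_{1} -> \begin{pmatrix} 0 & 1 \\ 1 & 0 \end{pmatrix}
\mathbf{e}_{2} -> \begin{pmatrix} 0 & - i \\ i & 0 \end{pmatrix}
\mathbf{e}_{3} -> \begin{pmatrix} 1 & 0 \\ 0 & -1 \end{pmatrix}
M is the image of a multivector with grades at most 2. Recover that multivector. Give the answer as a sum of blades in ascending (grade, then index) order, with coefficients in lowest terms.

Method: 1, rho(e_{1}), rho(e_{2}), rho(e_{3}) form a trace-orthogonal basis of the 2x2 complex matrices (tr(X Y) = 2 if X = Y, else 0), so M = m0*1 + m1*rho(e_{1}) + m2*rho(e_{2}) + m3*rho(e_{3}) with m0 = tr(M)/2 = 3, m1 = tr(M rho(e_{1}))/2 = 0, m2 = tr(M rho(e_{2}))/2 = \frac{4}{3} + i, m3 = tr(M rho(e_{3}))/2 = 5 i.
Multiplying table entries, the bivector images are rho(e_{1} e_{2}) = i*rho(e_{3}), rho(e_{1} e_{3}) = -i*rho(e_{2}), rho(e_{2} e_{3}) = i*rho(e_{1}); with real blade coefficients the real parts of m0..m3 are the coefficients of 1, e_{1}, e_{2}, e_{3} and the imaginary parts give the bivectors (e_{2} e_{3}: Im m1, e_{1} e_{3}: -Im m2, e_{1} e_{2}: Im m3).
Answer: 3 + \frac{4}{3} e_{2} + 5 e_{1} e_{2} - e_{1} e_{3}


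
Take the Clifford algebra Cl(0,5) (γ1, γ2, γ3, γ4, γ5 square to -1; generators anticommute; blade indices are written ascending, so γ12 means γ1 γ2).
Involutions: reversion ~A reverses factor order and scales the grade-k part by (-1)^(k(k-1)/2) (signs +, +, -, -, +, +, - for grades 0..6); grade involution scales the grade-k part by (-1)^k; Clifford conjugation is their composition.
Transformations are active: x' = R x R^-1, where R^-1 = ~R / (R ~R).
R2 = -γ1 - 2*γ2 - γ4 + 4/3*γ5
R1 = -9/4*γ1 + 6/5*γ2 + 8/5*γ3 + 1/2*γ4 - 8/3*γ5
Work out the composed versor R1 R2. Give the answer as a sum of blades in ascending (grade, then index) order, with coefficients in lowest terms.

Distribute over the terms of R2 (each basis-blade product reordered to ascending indices, repeated generators contracted through their squares):
R1 (-γ1) = -9/4 + 6/5*γ12 + 8/5*γ13 + 1/2*γ14 - 8/3*γ15
R1 (-2*γ2) = 12/5 + 9/2*γ12 + 16/5*γ23 + γ24 - 16/3*γ25
R1 (-γ4) = 1/2 + 9/4*γ14 - 6/5*γ24 - 8/5*γ34 - 8/3*γ45
R1 (4/3*γ5) = 32/9 - 3*γ15 + 8/5*γ25 + 32/15*γ35 + 2/3*γ45
Summing the partial products and collecting blades:
Answer: 757/180 + 57/10*γ12 + 8/5*γ13 + 11/4*γ14 - 17/3*γ15 + 16/5*γ23 - 1/5*γ24 - 56/15*γ25 - 8/5*γ34 + 32/15*γ35 - 2*γ45


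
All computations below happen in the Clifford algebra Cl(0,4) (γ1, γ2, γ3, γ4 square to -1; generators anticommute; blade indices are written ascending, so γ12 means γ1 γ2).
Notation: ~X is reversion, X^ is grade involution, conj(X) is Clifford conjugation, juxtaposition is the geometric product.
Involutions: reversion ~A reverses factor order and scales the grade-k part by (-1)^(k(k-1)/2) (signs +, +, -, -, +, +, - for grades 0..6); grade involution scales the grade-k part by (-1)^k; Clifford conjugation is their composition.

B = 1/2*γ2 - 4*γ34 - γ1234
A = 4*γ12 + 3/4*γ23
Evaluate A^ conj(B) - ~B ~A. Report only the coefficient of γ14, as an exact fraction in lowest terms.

first term: 2*γ1 - 3/8*γ3 + 3/4*γ14 - 3*γ24 + 4*γ34 + 16*γ1234
second term: -2*γ1 + 3/8*γ3 - 3/4*γ14 - 3*γ24 - 4*γ34 - 16*γ1234
Answer: 3/2
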